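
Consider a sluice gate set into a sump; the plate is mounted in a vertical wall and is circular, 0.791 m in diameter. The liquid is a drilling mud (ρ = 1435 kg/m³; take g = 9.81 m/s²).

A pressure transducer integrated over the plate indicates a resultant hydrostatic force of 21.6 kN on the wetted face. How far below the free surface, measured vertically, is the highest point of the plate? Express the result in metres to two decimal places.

γ = ρg = 1435 × 9.81 / 1000 = 14.07735 kN/m³.
A = π(0.3955)² = 0.491409 m².
From F = γ·h_c·A, the centroid depth is h_c = 21.6/(14.07735 × 0.491409) = 3.12241 m.
The centroid is at the centre, 0.3955 m below the top of the plate, so the highest point sits at h_top = 3.12241 − 0.3955 = 2.72691 m below the surface.

d_top ≈ 2.73 m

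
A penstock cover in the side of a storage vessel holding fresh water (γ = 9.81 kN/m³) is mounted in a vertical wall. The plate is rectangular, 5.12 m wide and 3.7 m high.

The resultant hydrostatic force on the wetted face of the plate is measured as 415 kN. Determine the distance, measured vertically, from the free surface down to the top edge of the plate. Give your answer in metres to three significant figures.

d_top ≈ 0.383 m

γ = 9.81 kN/m³.
A = 5.12 × 3.7 = 18.944 m².
From F = γ·h_c·A, the centroid depth is h_c = 415/(9.81 × 18.944) = 2.2331 m.
The centroid lies 3.7/2 = 1.85 m below the top edge, so the top edge sits at h_top = 2.2331 − 1.85 = 0.3831 m below the surface.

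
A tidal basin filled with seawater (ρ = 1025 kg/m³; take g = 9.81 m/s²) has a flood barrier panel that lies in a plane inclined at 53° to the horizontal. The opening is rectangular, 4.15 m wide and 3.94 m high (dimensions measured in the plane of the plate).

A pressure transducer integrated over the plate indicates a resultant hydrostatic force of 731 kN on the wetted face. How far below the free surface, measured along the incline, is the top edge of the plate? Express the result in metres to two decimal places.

y_top ≈ 3.60 m

γ = ρg = 1025 × 9.81 / 1000 = 10.05525 kN/m³.
A = 4.15 × 3.94 = 16.351 m².
From F = γ·h_c·A, the centroid depth is h_c = 731/(10.05525 × 16.351) = 4.44611 m.
Let θ = 53° be the plate's angle to the horizontal; measure y along the incline from where the plane meets the free surface. Vertical depth h = y·sinθ with sinθ = 0.798636.
Along the incline, y_c = h_c/sinθ = 4.44611/0.798636 = 5.56713 m.
The centroid lies 3.94/2 = 1.97 m below the top edge, so the top edge sits at y_top = 5.56713 − 1.97 = 3.59713 m along the incline.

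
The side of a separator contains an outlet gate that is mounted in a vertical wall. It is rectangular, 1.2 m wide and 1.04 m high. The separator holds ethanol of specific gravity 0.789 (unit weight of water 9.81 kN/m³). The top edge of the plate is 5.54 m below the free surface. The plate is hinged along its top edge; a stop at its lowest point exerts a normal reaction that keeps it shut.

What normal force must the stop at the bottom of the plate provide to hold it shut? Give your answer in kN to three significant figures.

γ = 0.789 × 9.81 = 7.74009 kN/m³.
The centroid lies 1.04/2 = 0.52 m below the top edge, so the centroid depth is h_c = 5.54 + 0.52 = 6.06 m.
A = 1.2 × 1.04 = 1.248 m².
Resultant F = γ·h_c·A = 7.74009 × 6.06 × 1.248 = 58.5374 kN.
I_c = b·h³/12 = 1.2 × 1.04³/12 = 0.112486 m⁴.
Centre of pressure: y_p = y_c + I_c/(y_c·A) = 6.06 + 0.112486/(6.06 × 1.248) = 6.06 + 0.0148734 = 6.07487 m along the plane.
The resultant acts 0.52 + 0.0148734 = 0.534873 m (along the plate) below the hinge at the top edge, so the moment about the hinge is M = F × 0.534873 = 58.5374 × 0.534873 = 31.3101 kN·m.
A normal force at the bottom, 1.04 m from the hinge, must supply this moment: P = 31.3101/1.04 = 30.1059 kN.

P ≈ 30.1 kN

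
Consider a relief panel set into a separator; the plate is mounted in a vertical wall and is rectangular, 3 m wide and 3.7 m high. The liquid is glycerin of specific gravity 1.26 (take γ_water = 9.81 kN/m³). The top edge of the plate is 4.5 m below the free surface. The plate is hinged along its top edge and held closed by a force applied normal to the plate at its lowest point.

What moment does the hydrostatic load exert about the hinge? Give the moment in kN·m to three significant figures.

γ = 1.26 × 9.81 = 12.3606 kN/m³.
The centroid lies 3.7/2 = 1.85 m below the top edge, so the centroid depth is h_c = 4.5 + 1.85 = 6.35 m.
A = 3 × 3.7 = 11.1 m².
Resultant F = γ·h_c·A = 12.3606 × 6.35 × 11.1 = 871.237 kN.
I_c = b·h³/12 = 3 × 3.7³/12 = 12.6632 m⁴.
Centre of pressure: y_p = y_c + I_c/(y_c·A) = 6.35 + 12.6632/(6.35 × 11.1) = 6.35 + 0.179658 = 6.52966 m along the plane.
The resultant acts 1.85 + 0.179658 = 2.02966 m (along the plate) below the hinge at the top edge, so the moment about the hinge is M = F × 2.02966 = 871.237 × 2.02966 = 1768.31 kN·m.

M ≈ 1770 kN·m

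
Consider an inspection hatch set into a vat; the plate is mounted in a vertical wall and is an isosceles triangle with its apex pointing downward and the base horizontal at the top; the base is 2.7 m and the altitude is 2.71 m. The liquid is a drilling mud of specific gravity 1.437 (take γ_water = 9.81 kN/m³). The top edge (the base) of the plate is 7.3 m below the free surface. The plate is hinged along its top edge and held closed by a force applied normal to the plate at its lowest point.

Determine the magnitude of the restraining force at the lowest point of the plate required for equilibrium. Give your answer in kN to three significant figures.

P ≈ 149 kN

γ = 1.437 × 9.81 = 14.09697 kN/m³.
With the apex down, the centroid sits h/3 = 2.71/3 = 0.903333 m below the base (the top edge), so the centroid depth is h_c = 7.3 + 0.903333 = 8.20333 m.
A = ½ × 2.7 × 2.71 = 3.6585 m².
Resultant F = γ·h_c·A = 14.09697 × 8.20333 × 3.6585 = 423.077 kN.
I_c = b·h³/36 = 2.7 × 2.71³/36 = 1.49269 m⁴.
Centre of pressure: y_p = y_c + I_c/(y_c·A) = 8.20333 + 1.49269/(8.20333 × 3.6585) = 8.20333 + 0.0497366 = 8.25307 m along the plane.
The resultant acts 0.903333 + 0.0497366 = 0.95307 m (along the plate) below the hinge at the top edge, so the moment about the hinge is M = F × 0.95307 = 423.077 × 0.95307 = 403.222 kN·m.
A normal force at the bottom, 2.71 m from the hinge, must supply this moment: P = 403.222/2.71 = 148.79 kN.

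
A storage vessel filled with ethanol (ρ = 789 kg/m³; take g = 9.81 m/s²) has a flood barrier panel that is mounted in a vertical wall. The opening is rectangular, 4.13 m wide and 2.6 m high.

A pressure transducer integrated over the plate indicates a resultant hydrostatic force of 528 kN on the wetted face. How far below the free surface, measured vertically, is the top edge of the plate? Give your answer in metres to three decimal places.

γ = ρg = 789 × 9.81 / 1000 = 7.74009 kN/m³.
A = 4.13 × 2.6 = 10.738 m².
From F = γ·h_c·A, the centroid depth is h_c = 528/(7.74009 × 10.738) = 6.35279 m.
The centroid lies 2.6/2 = 1.3 m below the top edge, so the top edge sits at h_top = 6.35279 − 1.3 = 5.05279 m below the surface.

d_top ≈ 5.053 m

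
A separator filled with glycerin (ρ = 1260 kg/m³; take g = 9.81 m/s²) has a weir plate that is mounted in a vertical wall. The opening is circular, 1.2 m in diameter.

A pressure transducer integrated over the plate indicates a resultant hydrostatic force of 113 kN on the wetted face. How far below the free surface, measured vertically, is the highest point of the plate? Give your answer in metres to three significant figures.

d_top ≈ 7.48 m

γ = ρg = 1260 × 9.81 / 1000 = 12.3606 kN/m³.
A = π(0.6)² = 1.13097 m².
From F = γ·h_c·A, the centroid depth is h_c = 113/(12.3606 × 1.13097) = 8.08328 m.
The centroid is at the centre, 0.6 m below the top of the plate, so the highest point sits at h_top = 8.08328 − 0.6 = 7.48328 m below the surface.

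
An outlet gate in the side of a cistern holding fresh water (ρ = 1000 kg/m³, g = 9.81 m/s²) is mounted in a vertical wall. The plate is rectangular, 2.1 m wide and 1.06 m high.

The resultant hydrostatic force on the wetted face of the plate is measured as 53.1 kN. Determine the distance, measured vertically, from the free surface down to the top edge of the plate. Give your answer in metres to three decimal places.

d_top ≈ 1.902 m

γ = ρg = 1000 × 9.81 = 9810 N/m³ = 9.81 kN/m³.
A = 2.1 × 1.06 = 2.226 m².
From F = γ·h_c·A, the centroid depth is h_c = 53.1/(9.81 × 2.226) = 2.43165 m.
The centroid lies 1.06/2 = 0.53 m below the top edge, so the top edge sits at h_top = 2.43165 − 0.53 = 1.90165 m below the surface.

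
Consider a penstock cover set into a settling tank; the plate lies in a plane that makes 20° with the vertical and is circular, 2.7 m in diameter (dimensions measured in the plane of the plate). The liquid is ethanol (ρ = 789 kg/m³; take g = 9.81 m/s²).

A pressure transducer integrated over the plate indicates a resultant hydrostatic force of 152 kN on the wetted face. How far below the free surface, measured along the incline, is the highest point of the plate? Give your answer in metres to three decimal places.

y_top ≈ 2.300 m

γ = ρg = 789 × 9.81 / 1000 = 7.74009 kN/m³.
A = π(1.35)² = 5.72555 m².
From F = γ·h_c·A, the centroid depth is h_c = 152/(7.74009 × 5.72555) = 3.42989 m.
The plate makes 20° with the vertical, i.e. θ = 90° − 20° = 70° to the horizontal. Measuring y along the incline from the free-surface line, vertical depth h = y·sinθ with sinθ = 0.939693.
Along the incline, y_c = h_c/sinθ = 3.42989/0.939693 = 3.65001 m.
The centroid is at the centre, 1.35 m below the top of the plate, so the highest point sits at y_top = 3.65001 − 1.35 = 2.30001 m along the incline.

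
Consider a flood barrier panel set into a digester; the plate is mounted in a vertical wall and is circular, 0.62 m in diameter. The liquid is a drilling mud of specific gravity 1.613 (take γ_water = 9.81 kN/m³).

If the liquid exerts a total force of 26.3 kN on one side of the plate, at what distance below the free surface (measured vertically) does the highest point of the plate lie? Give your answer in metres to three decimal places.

γ = 1.613 × 9.81 = 15.82353 kN/m³.
A = π(0.31)² = 0.301907 m².
From F = γ·h_c·A, the centroid depth is h_c = 26.3/(15.82353 × 0.301907) = 5.50528 m.
The centroid is at the centre, 0.31 m below the top of the plate, so the highest point sits at h_top = 5.50528 − 0.31 = 5.19528 m below the surface.

d_top ≈ 5.195 m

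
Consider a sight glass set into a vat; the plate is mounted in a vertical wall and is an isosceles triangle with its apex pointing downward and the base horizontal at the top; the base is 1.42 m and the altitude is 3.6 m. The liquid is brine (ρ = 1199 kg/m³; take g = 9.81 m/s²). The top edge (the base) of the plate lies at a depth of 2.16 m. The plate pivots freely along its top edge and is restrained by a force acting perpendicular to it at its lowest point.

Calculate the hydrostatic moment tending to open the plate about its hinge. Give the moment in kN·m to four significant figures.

M ≈ 142.9 kN·m

γ = ρg = 1199 × 9.81 / 1000 = 11.76219 kN/m³.
With the apex down, the centroid sits h/3 = 3.6/3 = 1.2 m below the base (the top edge), so the centroid depth is h_c = 2.16 + 1.2 = 3.36 m.
A = ½ × 1.42 × 3.6 = 2.556 m².
Resultant F = γ·h_c·A = 11.76219 × 3.36 × 2.556 = 101.016 kN.
I_c = b·h³/36 = 1.42 × 3.6³/36 = 1.84032 m⁴.
Centre of pressure: y_p = y_c + I_c/(y_c·A) = 3.36 + 1.84032/(3.36 × 2.556) = 3.36 + 0.214286 = 3.57429 m along the plane.
The resultant acts 1.2 + 0.214286 = 1.41429 m (along the plate) below the hinge at the top edge, so the moment about the hinge is M = F × 1.41429 = 101.016 × 1.41429 = 142.866 kN·m.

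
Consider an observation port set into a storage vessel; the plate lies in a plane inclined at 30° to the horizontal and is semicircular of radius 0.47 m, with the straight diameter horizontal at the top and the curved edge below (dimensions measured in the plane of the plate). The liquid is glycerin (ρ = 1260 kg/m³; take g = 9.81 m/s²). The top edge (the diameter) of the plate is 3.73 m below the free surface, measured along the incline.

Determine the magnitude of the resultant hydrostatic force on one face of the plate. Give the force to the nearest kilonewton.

γ = ρg = 1260 × 9.81 / 1000 = 12.3606 kN/m³.
Let θ = 30° be the plate's angle to the horizontal; measure y along the incline from where the plane meets the free surface. Vertical depth h = y·sinθ with sinθ = 0.500000.
The centroid of a semicircle lies 4r/(3π) = 0.199474 m from the diameter, here below the top edge, so y_c = 3.73 + 0.199474 = 3.92947 m and h_c = 3.92947 × 0.500000 = 1.96473 m.
A = πr²/2 = π × 0.47²/2 = 0.346989 m².
Resultant F = γ·h_c·A = 12.3606 × 1.96473 × 0.346989 = 8.42671 kN.

F ≈ 8 kN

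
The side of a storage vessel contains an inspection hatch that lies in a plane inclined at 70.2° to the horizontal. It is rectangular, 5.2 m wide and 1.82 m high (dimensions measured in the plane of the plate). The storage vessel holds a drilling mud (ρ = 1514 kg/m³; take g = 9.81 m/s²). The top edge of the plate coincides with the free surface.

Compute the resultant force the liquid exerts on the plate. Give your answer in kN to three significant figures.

γ = ρg = 1514 × 9.81 / 1000 = 14.85234 kN/m³.
Let θ = 70.2° be the plate's angle to the horizontal; measure y along the incline from where the plane meets the free surface. Vertical depth h = y·sinθ with sinθ = 0.940881.
The centroid lies 1.82/2 = 0.91 m below the top edge, so y_c = 0.91 m and h_c = 0.91 × 0.940881 = 0.856202 m.
A = 5.2 × 1.82 = 9.464 m².
Resultant F = γ·h_c·A = 14.85234 × 0.856202 × 9.464 = 120.35 kN.

F ≈ 120 kN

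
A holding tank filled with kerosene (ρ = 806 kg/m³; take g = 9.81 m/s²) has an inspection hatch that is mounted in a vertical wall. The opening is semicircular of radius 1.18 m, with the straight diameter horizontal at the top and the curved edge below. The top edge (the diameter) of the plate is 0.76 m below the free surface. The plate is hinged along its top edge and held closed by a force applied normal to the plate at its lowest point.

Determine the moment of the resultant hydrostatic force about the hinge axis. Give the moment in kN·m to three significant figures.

M ≈ 12.6 kN·m

γ = ρg = 806 × 9.81 / 1000 = 7.90686 kN/m³.
The centroid of a semicircle lies 4r/(3π) = 0.500808 m from the diameter, here below the top edge, so the centroid depth is h_c = 0.76 + 0.500808 = 1.26081 m.
A = πr²/2 = π × 1.18²/2 = 2.18718 m².
Resultant F = γ·h_c·A = 7.90686 × 1.26081 × 2.18718 = 21.8041 kN.
I_c = (π/8 − 8/(9π))·r⁴ = 0.109757 × 1.18⁴ = 0.212794 m⁴.
Centre of pressure: y_p = y_c + I_c/(y_c·A) = 1.26081 + 0.212794/(1.26081 × 2.18718) = 1.26081 + 0.0771659 = 1.33798 m along the plane.
The resultant acts 0.500808 + 0.0771659 = 0.577974 m (along the plate) below the hinge at the top edge, so the moment about the hinge is M = F × 0.577974 = 21.8041 × 0.577974 = 12.6022 kN·m.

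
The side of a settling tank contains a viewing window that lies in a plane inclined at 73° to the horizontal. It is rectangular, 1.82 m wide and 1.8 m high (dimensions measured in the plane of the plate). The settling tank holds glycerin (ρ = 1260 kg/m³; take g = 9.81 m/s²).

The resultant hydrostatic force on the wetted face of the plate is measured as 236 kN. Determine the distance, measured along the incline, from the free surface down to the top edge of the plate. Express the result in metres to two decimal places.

γ = ρg = 1260 × 9.81 / 1000 = 12.3606 kN/m³.
A = 1.82 × 1.8 = 3.276 m².
From F = γ·h_c·A, the centroid depth is h_c = 236/(12.3606 × 3.276) = 5.82812 m.
Let θ = 73° be the plate's angle to the horizontal; measure y along the incline from where the plane meets the free surface. Vertical depth h = y·sinθ with sinθ = 0.956305.
Along the incline, y_c = h_c/sinθ = 5.82812/0.956305 = 6.09442 m.
The centroid lies 1.8/2 = 0.9 m below the top edge, so the top edge sits at y_top = 6.09442 − 0.9 = 5.19442 m along the incline.

y_top ≈ 5.19 m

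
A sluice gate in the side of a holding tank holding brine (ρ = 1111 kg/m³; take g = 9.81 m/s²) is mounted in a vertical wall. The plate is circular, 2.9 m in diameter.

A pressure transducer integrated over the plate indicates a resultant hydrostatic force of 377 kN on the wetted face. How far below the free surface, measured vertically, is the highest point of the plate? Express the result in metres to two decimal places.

d_top ≈ 3.79 m

γ = ρg = 1111 × 9.81 / 1000 = 10.89891 kN/m³.
A = π(1.45)² = 6.6052 m².
From F = γ·h_c·A, the centroid depth is h_c = 377/(10.89891 × 6.6052) = 5.23688 m.
The centroid is at the centre, 1.45 m below the top of the plate, so the highest point sits at h_top = 5.23688 − 1.45 = 3.78688 m below the surface.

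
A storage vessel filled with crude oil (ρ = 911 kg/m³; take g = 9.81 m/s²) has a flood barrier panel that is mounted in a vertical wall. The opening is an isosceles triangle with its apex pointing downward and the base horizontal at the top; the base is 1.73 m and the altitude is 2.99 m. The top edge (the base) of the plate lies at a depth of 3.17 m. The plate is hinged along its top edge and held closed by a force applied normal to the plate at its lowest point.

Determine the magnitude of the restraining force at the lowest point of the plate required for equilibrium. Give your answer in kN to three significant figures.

γ = ρg = 911 × 9.81 / 1000 = 8.93691 kN/m³.
With the apex down, the centroid sits h/3 = 2.99/3 = 0.996667 m below the base (the top edge), so the centroid depth is h_c = 3.17 + 0.996667 = 4.16667 m.
A = ½ × 1.73 × 2.99 = 2.58635 m².
Resultant F = γ·h_c·A = 8.93691 × 4.16667 × 2.58635 = 96.3083 kN.
I_c = b·h³/36 = 1.73 × 2.99³/36 = 1.28457 m⁴.
Centre of pressure: y_p = y_c + I_c/(y_c·A) = 4.16667 + 1.28457/(4.16667 × 2.58635) = 4.16667 + 0.119201 = 4.28587 m along the plane.
The resultant acts 0.996667 + 0.119201 = 1.11587 m (along the plate) below the hinge at the top edge, so the moment about the hinge is M = F × 1.11587 = 96.3083 × 1.11587 = 107.468 kN·m.
A normal force at the bottom, 2.99 m from the hinge, must supply this moment: P = 107.468/2.99 = 35.9425 kN.

P ≈ 35.9 kN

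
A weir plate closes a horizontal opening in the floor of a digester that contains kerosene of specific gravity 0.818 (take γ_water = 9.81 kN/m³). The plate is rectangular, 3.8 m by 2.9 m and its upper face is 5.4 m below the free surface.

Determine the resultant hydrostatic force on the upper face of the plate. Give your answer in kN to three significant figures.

γ = 0.818 × 9.81 = 8.02458 kN/m³.
The plate is horizontal, so pressure is uniform at p = γ·h = 8.02458 × 5.4 = 43.3327 kN/m².
A = 3.8 × 2.9 = 11.02 m².
F = p·A = 43.3327 × 11.02 = 477.526 kN.

F ≈ 478 kN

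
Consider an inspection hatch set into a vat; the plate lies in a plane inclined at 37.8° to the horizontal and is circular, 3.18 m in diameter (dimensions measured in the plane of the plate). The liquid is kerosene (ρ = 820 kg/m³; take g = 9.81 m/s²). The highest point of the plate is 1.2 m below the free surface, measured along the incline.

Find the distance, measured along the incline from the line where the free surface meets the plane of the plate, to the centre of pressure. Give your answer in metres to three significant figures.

γ = ρg = 820 × 9.81 / 1000 = 8.0442 kN/m³.
Let θ = 37.8° be the plate's angle to the horizontal; measure y along the incline from where the plane meets the free surface. Vertical depth h = y·sinθ with sinθ = 0.612907.
The centroid is at the centre, 1.59 m below the top of the plate, so y_c = 1.2 + 1.59 = 2.79 m and h_c = 2.79 × 0.612907 = 1.71001 m.
A = π(1.59)² = 7.94226 m².
Resultant F = γ·h_c·A = 8.0442 × 1.71001 × 7.94226 = 109.251 kN.
I_c = πr⁴/4 = π × 1.59⁴/4 = 5.01971 m⁴.
Centre of pressure: y_p = y_c + I_c/(y_c·A) = 2.79 + 5.01971/(2.79 × 7.94226) = 2.79 + 0.226532 = 3.01653 m along the plane.

y_p = 3.02 m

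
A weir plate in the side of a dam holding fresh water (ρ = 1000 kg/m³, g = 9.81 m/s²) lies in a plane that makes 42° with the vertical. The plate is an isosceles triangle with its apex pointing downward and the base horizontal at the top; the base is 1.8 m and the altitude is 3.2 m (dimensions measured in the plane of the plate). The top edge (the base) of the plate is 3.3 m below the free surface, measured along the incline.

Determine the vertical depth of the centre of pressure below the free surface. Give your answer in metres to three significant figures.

h_p = 3.34 m

γ = ρg = 1000 × 9.81 = 9810 N/m³ = 9.81 kN/m³.
The plate makes 42° with the vertical, i.e. θ = 90° − 42° = 48° to the horizontal. Measuring y along the incline from the free-surface line, vertical depth h = y·sinθ with sinθ = 0.743145.
With the apex down, the centroid sits h/3 = 3.2/3 = 1.06667 m below the base (the top edge), so y_c = 3.3 + 1.06667 = 4.36667 m and h_c = 4.36667 × 0.743145 = 3.24507 m.
A = ½ × 1.8 × 3.2 = 2.88 m².
Resultant F = γ·h_c·A = 9.81 × 3.24507 × 2.88 = 91.6823 kN.
I_c = b·h³/36 = 1.8 × 3.2³/36 = 1.6384 m⁴.
Centre of pressure: y_p = y_c + I_c/(y_c·A) = 4.36667 + 1.6384/(4.36667 × 2.88) = 4.36667 + 0.13028 = 4.49695 m along the plane.
Vertically, h_p = y_p·sinθ = 4.49695 × 0.743145 = 3.34189 m.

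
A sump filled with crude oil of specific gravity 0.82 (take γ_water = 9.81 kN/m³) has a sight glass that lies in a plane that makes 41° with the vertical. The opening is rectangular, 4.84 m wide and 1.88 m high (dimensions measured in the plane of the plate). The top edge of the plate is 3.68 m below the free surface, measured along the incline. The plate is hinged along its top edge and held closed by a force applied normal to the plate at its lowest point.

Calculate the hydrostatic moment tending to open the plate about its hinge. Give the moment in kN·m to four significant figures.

M ≈ 256.2 kN·m

γ = 0.82 × 9.81 = 8.0442 kN/m³.
The plate makes 41° with the vertical, i.e. θ = 90° − 41° = 49° to the horizontal. Measuring y along the incline from the free-surface line, vertical depth h = y·sinθ with sinθ = 0.754710.
The centroid lies 1.88/2 = 0.94 m below the top edge, so y_c = 3.68 + 0.94 = 4.62 m and h_c = 4.62 × 0.754710 = 3.48676 m.
A = 4.84 × 1.88 = 9.0992 m².
Resultant F = γ·h_c·A = 8.0442 × 3.48676 × 9.0992 = 255.216 kN.
I_c = b·h³/12 = 4.84 × 1.88³/12 = 2.68002 m⁴.
Centre of pressure: y_p = y_c + I_c/(y_c·A) = 4.62 + 2.68002/(4.62 × 9.0992) = 4.62 + 0.0637519 = 4.68375 m along the plane.
The resultant acts 0.94 + 0.0637519 = 1.00375 m (along the plate) below the hinge at the top edge, so the moment about the hinge is M = F × 1.00375 = 255.216 × 1.00375 = 256.173 kN·m.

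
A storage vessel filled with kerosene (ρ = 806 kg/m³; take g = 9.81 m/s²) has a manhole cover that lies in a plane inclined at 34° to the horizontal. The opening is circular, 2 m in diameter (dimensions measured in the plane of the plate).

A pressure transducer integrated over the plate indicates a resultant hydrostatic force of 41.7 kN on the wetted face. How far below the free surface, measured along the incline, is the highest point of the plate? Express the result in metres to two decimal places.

y_top ≈ 2.00 m

γ = ρg = 806 × 9.81 / 1000 = 7.90686 kN/m³.
A = π(1)² = 3.14159 m².
From F = γ·h_c·A, the centroid depth is h_c = 41.7/(7.90686 × 3.14159) = 1.67874 m.
Let θ = 34° be the plate's angle to the horizontal; measure y along the incline from where the plane meets the free surface. Vertical depth h = y·sinθ with sinθ = 0.559193.
Along the incline, y_c = h_c/sinθ = 1.67874/0.559193 = 3.00208 m.
The centroid is at the centre, 1 m below the top of the plate, so the highest point sits at y_top = 3.00208 − 1 = 2.00208 m along the incline.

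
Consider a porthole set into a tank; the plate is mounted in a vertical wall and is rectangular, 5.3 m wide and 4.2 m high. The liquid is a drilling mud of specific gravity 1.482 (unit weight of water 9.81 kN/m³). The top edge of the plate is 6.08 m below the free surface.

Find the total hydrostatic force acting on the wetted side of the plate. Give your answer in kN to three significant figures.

F ≈ 2650 kN

γ = 1.482 × 9.81 = 14.53842 kN/m³.
The centroid lies 4.2/2 = 2.1 m below the top edge, so the centroid depth is h_c = 6.08 + 2.1 = 8.18 m.
A = 5.3 × 4.2 = 22.26 m².
Resultant F = γ·h_c·A = 14.53842 × 8.18 × 22.26 = 2647.25 kN.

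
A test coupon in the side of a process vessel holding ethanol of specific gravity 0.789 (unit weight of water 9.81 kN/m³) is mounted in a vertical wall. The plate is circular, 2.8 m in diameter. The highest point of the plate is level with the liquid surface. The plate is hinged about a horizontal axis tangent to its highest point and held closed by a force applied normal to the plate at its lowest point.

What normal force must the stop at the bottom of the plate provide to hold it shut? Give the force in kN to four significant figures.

P ≈ 41.70 kN

γ = 0.789 × 9.81 = 7.74009 kN/m³.
The centroid is at the centre, 1.4 m below the top of the plate, so the centroid depth is h_c = 1.4 m.
A = π(1.4)² = 6.15752 m².
Resultant F = γ·h_c·A = 7.74009 × 1.4 × 6.15752 = 66.7237 kN.
I_c = πr⁴/4 = π × 1.4⁴/4 = 3.01719 m⁴.
Centre of pressure: y_p = y_c + I_c/(y_c·A) = 1.4 + 3.01719/(1.4 × 6.15752) = 1.4 + 0.350001 = 1.75 m along the plane.
The resultant acts 1.4 + 0.350001 = 1.75 m (along the plate) below the hinge at the top edge, so the moment about the hinge is M = F × 1.75 = 66.7237 × 1.75 = 116.766 kN·m.
A normal force at the bottom, 2.8 m from the hinge, must supply this moment: P = 116.766/2.8 = 41.7021 kN.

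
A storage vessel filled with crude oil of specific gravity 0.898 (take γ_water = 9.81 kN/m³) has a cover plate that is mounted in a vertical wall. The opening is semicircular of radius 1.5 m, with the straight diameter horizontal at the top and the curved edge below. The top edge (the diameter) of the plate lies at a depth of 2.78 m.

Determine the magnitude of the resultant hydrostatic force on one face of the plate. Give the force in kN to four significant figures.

γ = 0.898 × 9.81 = 8.80938 kN/m³.
The centroid of a semicircle lies 4r/(3π) = 0.63662 m from the diameter, here below the top edge, so the centroid depth is h_c = 2.78 + 0.63662 = 3.41662 m.
A = πr²/2 = π × 1.5²/2 = 3.53429 m².
Resultant F = γ·h_c·A = 8.80938 × 3.41662 × 3.53429 = 106.376 kN.

F ≈ 106.4 kN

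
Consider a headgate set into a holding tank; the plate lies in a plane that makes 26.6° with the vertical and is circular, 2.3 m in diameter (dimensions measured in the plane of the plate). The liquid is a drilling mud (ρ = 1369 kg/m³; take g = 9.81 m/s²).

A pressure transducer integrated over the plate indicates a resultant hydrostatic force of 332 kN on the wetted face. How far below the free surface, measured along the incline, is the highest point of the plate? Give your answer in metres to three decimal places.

y_top ≈ 5.504 m

γ = ρg = 1369 × 9.81 / 1000 = 13.42989 kN/m³.
A = π(1.15)² = 4.15476 m².
From F = γ·h_c·A, the centroid depth is h_c = 332/(13.42989 × 4.15476) = 5.95004 m.
The plate makes 26.6° with the vertical, i.e. θ = 90° − 26.6° = 63.4° to the horizontal. Measuring y along the incline from the free-surface line, vertical depth h = y·sinθ with sinθ = 0.894154.
Along the incline, y_c = h_c/sinθ = 5.95004/0.894154 = 6.65438 m.
The centroid is at the centre, 1.15 m below the top of the plate, so the highest point sits at y_top = 6.65438 − 1.15 = 5.50438 m along the incline.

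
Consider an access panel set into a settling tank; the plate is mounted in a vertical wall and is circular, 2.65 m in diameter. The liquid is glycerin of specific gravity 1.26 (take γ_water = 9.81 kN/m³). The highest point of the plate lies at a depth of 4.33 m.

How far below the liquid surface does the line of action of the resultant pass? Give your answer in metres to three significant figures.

h_p = 5.73 m

γ = 1.26 × 9.81 = 12.3606 kN/m³.
The centroid is at the centre, 1.325 m below the top of the plate, so the centroid depth is h_c = 4.33 + 1.325 = 5.655 m.
A = π(1.325)² = 5.51546 m².
Resultant F = γ·h_c·A = 12.3606 × 5.655 × 5.51546 = 385.526 kN.
I_c = πr⁴/4 = π × 1.325⁴/4 = 2.42077 m⁴.
Centre of pressure: y_p = y_c + I_c/(y_c·A) = 5.655 + 2.42077/(5.655 × 5.51546) = 5.655 + 0.0776138 = 5.73261 m along the plane.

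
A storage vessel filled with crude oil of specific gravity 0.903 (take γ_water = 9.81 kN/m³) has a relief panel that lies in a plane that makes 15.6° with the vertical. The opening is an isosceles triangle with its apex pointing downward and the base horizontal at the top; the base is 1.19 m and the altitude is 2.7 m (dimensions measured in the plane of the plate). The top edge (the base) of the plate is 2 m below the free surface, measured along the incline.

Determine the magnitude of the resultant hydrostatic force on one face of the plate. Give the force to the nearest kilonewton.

γ = 0.903 × 9.81 = 8.85843 kN/m³.
The plate makes 15.6° with the vertical, i.e. θ = 90° − 15.6° = 74.4° to the horizontal. Measuring y along the incline from the free-surface line, vertical depth h = y·sinθ with sinθ = 0.963163.
With the apex down, the centroid sits h/3 = 2.7/3 = 0.9 m below the base (the top edge), so y_c = 2 + 0.9 = 2.9 m and h_c = 2.9 × 0.963163 = 2.79317 m.
A = ½ × 1.19 × 2.7 = 1.6065 m².
Resultant F = γ·h_c·A = 8.85843 × 2.79317 × 1.6065 = 39.7498 kN.

F ≈ 40 kN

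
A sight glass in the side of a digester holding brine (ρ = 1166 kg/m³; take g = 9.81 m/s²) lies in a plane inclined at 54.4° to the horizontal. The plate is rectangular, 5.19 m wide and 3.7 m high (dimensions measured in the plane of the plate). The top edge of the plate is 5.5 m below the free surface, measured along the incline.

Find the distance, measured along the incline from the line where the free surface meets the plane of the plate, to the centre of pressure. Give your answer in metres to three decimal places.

γ = ρg = 1166 × 9.81 / 1000 = 11.43846 kN/m³.
Let θ = 54.4° be the plate's angle to the horizontal; measure y along the incline from where the plane meets the free surface. Vertical depth h = y·sinθ with sinθ = 0.813101.
The centroid lies 3.7/2 = 1.85 m below the top edge, so y_c = 5.5 + 1.85 = 7.35 m and h_c = 7.35 × 0.813101 = 5.97629 m.
A = 5.19 × 3.7 = 19.203 m².
Resultant F = γ·h_c·A = 11.43846 × 5.97629 × 19.203 = 1312.71 kN.
I_c = b·h³/12 = 5.19 × 3.7³/12 = 21.9074 m⁴.
Centre of pressure: y_p = y_c + I_c/(y_c·A) = 7.35 + 21.9074/(7.35 × 19.203) = 7.35 + 0.155215 = 7.50521 m along the plane.

y_p = 7.505 m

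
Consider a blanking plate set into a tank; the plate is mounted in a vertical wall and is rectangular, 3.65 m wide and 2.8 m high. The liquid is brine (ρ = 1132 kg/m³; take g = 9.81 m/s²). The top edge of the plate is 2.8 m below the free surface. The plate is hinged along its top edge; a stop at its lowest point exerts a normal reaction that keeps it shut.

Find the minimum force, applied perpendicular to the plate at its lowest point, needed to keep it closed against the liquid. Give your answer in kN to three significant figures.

γ = ρg = 1132 × 9.81 / 1000 = 11.10492 kN/m³.
The centroid lies 2.8/2 = 1.4 m below the top edge, so the centroid depth is h_c = 2.8 + 1.4 = 4.2 m.
A = 3.65 × 2.8 = 10.22 m².
Resultant F = γ·h_c·A = 11.10492 × 4.2 × 10.22 = 476.668 kN.
I_c = b·h³/12 = 3.65 × 2.8³/12 = 6.67707 m⁴.
Centre of pressure: y_p = y_c + I_c/(y_c·A) = 4.2 + 6.67707/(4.2 × 10.22) = 4.2 + 0.155556 = 4.35556 m along the plane.
The resultant acts 1.4 + 0.155556 = 1.55556 m (along the plate) below the hinge at the top edge, so the moment about the hinge is M = F × 1.55556 = 476.668 × 1.55556 = 741.486 kN·m.
A normal force at the bottom, 2.8 m from the hinge, must supply this moment: P = 741.486/2.8 = 264.816 kN.

P ≈ 265 kN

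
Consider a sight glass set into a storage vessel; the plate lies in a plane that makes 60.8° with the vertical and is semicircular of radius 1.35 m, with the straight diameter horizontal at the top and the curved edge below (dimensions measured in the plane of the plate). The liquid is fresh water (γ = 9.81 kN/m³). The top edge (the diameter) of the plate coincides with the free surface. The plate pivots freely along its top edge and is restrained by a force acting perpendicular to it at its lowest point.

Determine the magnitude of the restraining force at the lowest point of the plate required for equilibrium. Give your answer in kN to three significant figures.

P ≈ 4.62 kN

γ = 9.81 kN/m³.
The plate makes 60.8° with the vertical, i.e. θ = 90° − 60.8° = 29.2° to the horizontal. Measuring y along the incline from the free-surface line, vertical depth h = y·sinθ with sinθ = 0.487860.
The centroid of a semicircle lies 4r/(3π) = 0.572958 m from the diameter, here below the top edge, so y_c = 0.572958 m and h_c = 0.572958 × 0.487860 = 0.279523 m.
A = πr²/2 = π × 1.35²/2 = 2.86278 m².
Resultant F = γ·h_c·A = 9.81 × 0.279523 × 2.86278 = 7.85009 kN.
I_c = (π/8 − 8/(9π))·r⁴ = 0.109757 × 1.35⁴ = 0.364559 m⁴.
Centre of pressure: y_p = y_c + I_c/(y_c·A) = 0.572958 + 0.364559/(0.572958 × 2.86278) = 0.572958 + 0.222258 = 0.795216 m along the plane.
The resultant acts 0.572958 + 0.222258 = 0.795216 m (along the plate) below the hinge at the top edge, so the moment about the hinge is M = F × 0.795216 = 7.85009 × 0.795216 = 6.24252 kN·m.
A normal force at the bottom, 1.35 m from the hinge, must supply this moment: P = 6.24252/1.35 = 4.62409 kN.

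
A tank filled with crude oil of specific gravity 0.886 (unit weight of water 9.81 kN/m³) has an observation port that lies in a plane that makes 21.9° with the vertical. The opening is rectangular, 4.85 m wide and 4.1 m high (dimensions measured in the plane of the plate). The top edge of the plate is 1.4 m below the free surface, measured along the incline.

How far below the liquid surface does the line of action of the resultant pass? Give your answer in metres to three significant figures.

γ = 0.886 × 9.81 = 8.69166 kN/m³.
The plate makes 21.9° with the vertical, i.e. θ = 90° − 21.9° = 68.1° to the horizontal. Measuring y along the incline from the free-surface line, vertical depth h = y·sinθ with sinθ = 0.927836.
The centroid lies 4.1/2 = 2.05 m below the top edge, so y_c = 1.4 + 2.05 = 3.45 m and h_c = 3.45 × 0.927836 = 3.20103 m.
A = 4.85 × 4.1 = 19.885 m².
Resultant F = γ·h_c·A = 8.69166 × 3.20103 × 19.885 = 553.246 kN.
I_c = b·h³/12 = 4.85 × 4.1³/12 = 27.8556 m⁴.
Centre of pressure: y_p = y_c + I_c/(y_c·A) = 3.45 + 27.8556/(3.45 × 19.885) = 3.45 + 0.406039 = 3.85604 m along the plane.
Vertically, h_p = y_p·sinθ = 3.85604 × 0.927836 = 3.57777 m.

h_p = 3.58 m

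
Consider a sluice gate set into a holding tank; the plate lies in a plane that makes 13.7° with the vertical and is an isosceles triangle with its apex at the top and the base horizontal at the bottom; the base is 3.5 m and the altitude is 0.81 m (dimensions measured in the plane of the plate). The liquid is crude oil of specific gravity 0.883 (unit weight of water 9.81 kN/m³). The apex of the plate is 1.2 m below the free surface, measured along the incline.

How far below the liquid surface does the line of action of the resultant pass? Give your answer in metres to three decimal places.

γ = 0.883 × 9.81 = 8.66223 kN/m³.
The plate makes 13.7° with the vertical, i.e. θ = 90° − 13.7° = 76.3° to the horizontal. Measuring y along the incline from the free-surface line, vertical depth h = y·sinθ with sinθ = 0.971549.
With the apex up, the centroid sits 2h/3 = 2 × 0.81/3 = 0.54 m below the apex, so y_c = 1.2 + 0.54 = 1.74 m and h_c = 1.74 × 0.971549 = 1.6905 m.
A = ½ × 3.5 × 0.81 = 1.4175 m².
Resultant F = γ·h_c·A = 8.66223 × 1.6905 × 1.4175 = 20.7572 kN.
I_c = b·h³/36 = 3.5 × 0.81³/36 = 0.0516679 m⁴.
Centre of pressure: y_p = y_c + I_c/(y_c·A) = 1.74 + 0.0516679/(1.74 × 1.4175) = 1.74 + 0.0209483 = 1.76095 m along the plane.
Vertically, h_p = y_p·sinθ = 1.76095 × 0.971549 = 1.71085 m.

h_p = 1.711 m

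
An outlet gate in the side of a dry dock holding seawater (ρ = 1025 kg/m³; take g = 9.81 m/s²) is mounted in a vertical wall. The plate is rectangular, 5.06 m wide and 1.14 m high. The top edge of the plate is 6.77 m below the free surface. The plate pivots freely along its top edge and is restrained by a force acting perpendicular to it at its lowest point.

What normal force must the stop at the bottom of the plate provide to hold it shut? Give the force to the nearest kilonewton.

P ≈ 218 kN

γ = ρg = 1025 × 9.81 / 1000 = 10.05525 kN/m³.
The centroid lies 1.14/2 = 0.57 m below the top edge, so the centroid depth is h_c = 6.77 + 0.57 = 7.34 m.
A = 5.06 × 1.14 = 5.7684 m².
Resultant F = γ·h_c·A = 10.05525 × 7.34 × 5.7684 = 425.74 kN.
I_c = b·h³/12 = 5.06 × 1.14³/12 = 0.624718 m⁴.
Centre of pressure: y_p = y_c + I_c/(y_c·A) = 7.34 + 0.624718/(7.34 × 5.7684) = 7.34 + 0.0147548 = 7.35475 m along the plane.
The resultant acts 0.57 + 0.0147548 = 0.584755 m (along the plate) below the hinge at the top edge, so the moment about the hinge is M = F × 0.584755 = 425.74 × 0.584755 = 248.954 kN·m.
A normal force at the bottom, 1.14 m from the hinge, must supply this moment: P = 248.954/1.14 = 218.381 kN.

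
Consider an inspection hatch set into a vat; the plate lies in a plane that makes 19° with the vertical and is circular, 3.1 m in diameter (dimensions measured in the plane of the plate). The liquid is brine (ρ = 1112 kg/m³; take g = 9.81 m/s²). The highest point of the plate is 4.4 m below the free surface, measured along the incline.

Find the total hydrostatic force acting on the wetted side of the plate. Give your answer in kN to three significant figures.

F ≈ 463 kN

γ = ρg = 1112 × 9.81 / 1000 = 10.90872 kN/m³.
The plate makes 19° with the vertical, i.e. θ = 90° − 19° = 71° to the horizontal. Measuring y along the incline from the free-surface line, vertical depth h = y·sinθ with sinθ = 0.945519.
The centroid is at the centre, 1.55 m below the top of the plate, so y_c = 4.4 + 1.55 = 5.95 m and h_c = 5.95 × 0.945519 = 5.62584 m.
A = π(1.55)² = 7.54768 m².
Resultant F = γ·h_c·A = 10.90872 × 5.62584 × 7.54768 = 463.207 kN.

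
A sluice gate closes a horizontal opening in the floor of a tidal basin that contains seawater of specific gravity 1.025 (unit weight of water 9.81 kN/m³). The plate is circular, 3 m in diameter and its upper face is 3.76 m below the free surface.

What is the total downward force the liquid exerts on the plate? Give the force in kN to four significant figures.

F ≈ 267.2 kN

γ = 1.025 × 9.81 = 10.05525 kN/m³.
The plate is horizontal, so pressure is uniform at p = γ·h = 10.05525 × 3.76 = 37.8077 kN/m².
A = π(1.5)² = 7.06858 m².
F = p·A = 37.8077 × 7.06858 = 267.247 kN.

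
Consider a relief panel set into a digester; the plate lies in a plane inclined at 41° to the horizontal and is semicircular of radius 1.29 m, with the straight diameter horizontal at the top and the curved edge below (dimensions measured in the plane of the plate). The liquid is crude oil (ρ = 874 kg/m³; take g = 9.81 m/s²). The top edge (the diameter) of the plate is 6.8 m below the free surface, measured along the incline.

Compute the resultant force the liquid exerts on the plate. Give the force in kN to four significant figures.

γ = ρg = 874 × 9.81 / 1000 = 8.57394 kN/m³.
Let θ = 41° be the plate's angle to the horizontal; measure y along the incline from where the plane meets the free surface. Vertical depth h = y·sinθ with sinθ = 0.656059.
The centroid of a semicircle lies 4r/(3π) = 0.547493 m from the diameter, here below the top edge, so y_c = 6.8 + 0.547493 = 7.34749 m and h_c = 7.34749 × 0.656059 = 4.82039 m.
A = πr²/2 = π × 1.29²/2 = 2.61396 m².
Resultant F = γ·h_c·A = 8.57394 × 4.82039 × 2.61396 = 108.034 kN.

F ≈ 108.0 kN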